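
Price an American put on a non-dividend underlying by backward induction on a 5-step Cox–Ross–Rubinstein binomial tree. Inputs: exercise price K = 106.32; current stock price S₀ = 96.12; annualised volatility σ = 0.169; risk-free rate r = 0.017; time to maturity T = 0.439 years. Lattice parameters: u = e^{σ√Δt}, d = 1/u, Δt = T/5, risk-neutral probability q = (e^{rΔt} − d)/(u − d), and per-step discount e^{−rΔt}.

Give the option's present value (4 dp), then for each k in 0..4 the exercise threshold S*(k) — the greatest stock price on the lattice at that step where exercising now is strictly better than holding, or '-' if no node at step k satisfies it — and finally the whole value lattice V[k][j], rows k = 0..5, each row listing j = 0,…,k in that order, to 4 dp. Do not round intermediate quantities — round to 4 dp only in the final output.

price = 11.0261
boundary = - - 86.9597 91.4252 96.1200
tree:
11.0261
14.9375 7.1847
19.3603 10.6013 3.8220
23.6077 14.8948 6.3801 1.2996
27.6477 19.3603 10.2000 2.6155 0.0000
31.4903 23.6077 14.8948 5.2641 0.0000 0.0000

Δt=0.08780, u=1.05135, d=0.95116, q=0.50239, disc=e^(-rΔt)=0.99851
k=5 terminal: V=max(K-S,0) → 31.4903 23.6077 14.8948 5.2641 0.0000 0.0000
k=4: j=0 S=78.6723 intr=27.6477 cont=27.4891 V=27.6477[EX]; j=1 S=86.9597 intr=19.3603 cont=19.2018 V=19.3603[EX]; j=2 S=96.1200 intr=10.2000 cont=10.0414 V=10.2000[EX]; j=3 S=106.2453 intr=0.0747 cont=2.6155 V=2.6155[hold]; j=4 S=117.4372 intr=0.0000 cont=0.0000 V=0.0000[hold]  S*(4)=96.1200
k=3: j=0 S=82.7123 intr=23.6077 cont=23.4492 V=23.6077[EX]; j=1 S=91.4252 intr=14.8948 cont=14.7362 V=14.8948[EX]; j=2 S=101.0559 intr=5.2641 cont=6.3801 V=6.3801[hold]; j=3 S=111.7011 intr=0.0000 cont=1.2996 V=1.2996[hold]  S*(3)=91.4252
k=2: j=0 S=86.9597 intr=19.3603 cont=19.2018 V=19.3603[EX]; j=1 S=96.1200 intr=10.2000 cont=10.6013 V=10.6013[hold]; j=2 S=106.2453 intr=0.0747 cont=3.8220 V=3.8220[hold]  S*(2)=86.9597
k=1: j=0 S=91.4252 intr=14.8948 cont=14.9375 V=14.9375[hold]; j=1 S=101.0559 intr=5.2641 cont=7.1847 V=7.1847[hold]  S*(1)=-
k=0: j=0 S=96.1200 intr=10.2000 cont=11.0261 V=11.0261[hold]  S*(0)=-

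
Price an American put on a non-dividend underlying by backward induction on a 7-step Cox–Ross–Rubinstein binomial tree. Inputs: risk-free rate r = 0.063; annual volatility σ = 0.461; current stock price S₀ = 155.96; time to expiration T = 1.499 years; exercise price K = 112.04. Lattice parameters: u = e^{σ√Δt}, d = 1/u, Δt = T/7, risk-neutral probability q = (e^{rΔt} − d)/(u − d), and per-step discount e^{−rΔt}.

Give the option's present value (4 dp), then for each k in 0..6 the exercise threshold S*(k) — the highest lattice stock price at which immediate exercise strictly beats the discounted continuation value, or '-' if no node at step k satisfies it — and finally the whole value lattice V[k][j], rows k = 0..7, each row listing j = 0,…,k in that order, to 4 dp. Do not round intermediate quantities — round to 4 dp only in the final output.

price = 9.6557
boundary = - - - - 66.4386 53.6750 66.4386
tree:
9.6557
14.9289 4.1819
22.4621 7.1412 1.0749
32.6800 11.9621 2.0891 0.0000
45.6014 19.5229 4.0601 0.0000 0.0000
58.3650 30.7030 7.8906 0.0000 0.0000 0.0000
68.6765 45.6014 15.3350 0.0000 0.0000 0.0000 0.0000
77.0071 58.3650 29.8027 0.0000 0.0000 0.0000 0.0000 0.0000

Δt=0.21414, u=1.23779, d=0.80789, q=0.47846, disc=e^(-rΔt)=0.98660
k=7 terminal: V=max(K-S,0) → 77.0071 58.3650 29.8027 0.0000 0.0000 0.0000 0.0000 0.0000
k=6: j=0 S=43.3635 intr=68.6765 cont=67.1752 V=68.6765[EX]; j=1 S=66.4386 intr=45.6014 cont=44.1000 V=45.6014[EX]; j=2 S=101.7927 intr=10.2473 cont=15.3350 V=15.3350[hold]; j=3 S=155.9600 intr=0.0000 cont=0.0000 V=0.0000[hold]; j=4 S=238.9514 intr=0.0000 cont=0.0000 V=0.0000[hold]; j=5 S=366.1053 intr=0.0000 cont=0.0000 V=0.0000[hold]; j=6 S=560.9220 intr=0.0000 cont=0.0000 V=0.0000[hold]  S*(6)=66.4386
k=5: j=0 S=53.6750 intr=58.3650 cont=56.8636 V=58.3650[EX]; j=1 S=82.2373 intr=29.8027 cont=30.7030 V=30.7030[hold]; j=2 S=125.9984 intr=0.0000 cont=7.8906 V=7.8906[hold]; j=3 S=193.0463 intr=0.0000 cont=0.0000 V=0.0000[hold]; j=4 S=295.7725 intr=0.0000 cont=0.0000 V=0.0000[hold]; j=5 S=453.1628 intr=0.0000 cont=0.0000 V=0.0000[hold]  S*(5)=53.6750
k=4: j=0 S=66.4386 intr=45.6014 cont=44.5250 V=45.6014[EX]; j=1 S=101.7927 intr=10.2473 cont=19.5229 V=19.5229[hold]; j=2 S=155.9600 intr=0.0000 cont=4.0601 V=4.0601[hold]; j=3 S=238.9514 intr=0.0000 cont=0.0000 V=0.0000[hold]; j=4 S=366.1053 intr=0.0000 cont=0.0000 V=0.0000[hold]  S*(4)=66.4386
k=3: j=0 S=82.2373 intr=29.8027 cont=32.6800 V=32.6800[hold]; j=1 S=125.9984 intr=0.0000 cont=11.9621 V=11.9621[hold]; j=2 S=193.0463 intr=0.0000 cont=2.0891 V=2.0891[hold]; j=3 S=295.7725 intr=0.0000 cont=0.0000 V=0.0000[hold]  S*(3)=-
k=2: j=0 S=101.7927 intr=10.2473 cont=22.4621 V=22.4621[hold]; j=1 S=155.9600 intr=0.0000 cont=7.1412 V=7.1412[hold]; j=2 S=238.9514 intr=0.0000 cont=1.0749 V=1.0749[hold]  S*(2)=-
k=1: j=0 S=125.9984 intr=0.0000 cont=14.9289 V=14.9289[hold]; j=1 S=193.0463 intr=0.0000 cont=4.1819 V=4.1819[hold]  S*(1)=-
k=0: j=0 S=155.9600 intr=0.0000 cont=9.6557 V=9.6557[hold]  S*(0)=-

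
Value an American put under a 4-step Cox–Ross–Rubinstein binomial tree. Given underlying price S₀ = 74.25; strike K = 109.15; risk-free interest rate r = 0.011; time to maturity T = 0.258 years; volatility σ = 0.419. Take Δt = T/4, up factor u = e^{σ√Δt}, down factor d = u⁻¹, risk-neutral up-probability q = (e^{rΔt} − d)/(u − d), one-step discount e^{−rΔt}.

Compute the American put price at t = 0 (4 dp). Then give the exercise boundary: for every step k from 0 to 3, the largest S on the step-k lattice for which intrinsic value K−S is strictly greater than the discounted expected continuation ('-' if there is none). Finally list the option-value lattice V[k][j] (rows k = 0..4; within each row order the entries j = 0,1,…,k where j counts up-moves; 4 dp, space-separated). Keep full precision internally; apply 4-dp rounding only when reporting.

price = 34.9914
boundary = - 66.7547 74.2500 82.5869
tree:
34.9914
42.3953 26.9174
49.1339 34.9000 18.1964
55.1924 42.3953 26.5631 9.0407
60.6392 49.1339 34.9000 17.2902 0.0000

params: Δt=0.06450 u=1.11228 d=0.89905 q=0.47675 e^(-rΔt)=0.99929
t_4 payoffs: 60.6392 49.1339 34.9000 17.2902 0.0000
t_3: node(3,0) S=53.9576 payoff=55.1924 vs cont=55.1149 → 55.1924 [stop]  node(3,1) S=66.7547 payoff=42.3953 vs cont=42.3179 → 42.3953 [stop]  node(3,2) S=82.5869 payoff=26.5631 vs cont=26.4857 → 26.5631 [stop]  node(3,3) S=102.1739 payoff=6.9761 vs cont=9.0407 → 9.0407 [wait]  ⇒ S*(3)=82.5869
t_2: node(2,0) S=60.0161 payoff=49.1339 vs cont=49.0565 → 49.1339 [stop]  node(2,1) S=74.2500 payoff=34.9000 vs cont=34.8226 → 34.9000 [stop]  node(2,2) S=91.8598 payoff=17.2902 vs cont=18.1964 → 18.1964 [wait]  ⇒ S*(2)=74.2500
t_1: node(1,0) S=66.7547 payoff=42.3953 vs cont=42.3179 → 42.3953 [stop]  node(1,1) S=82.5869 payoff=26.5631 vs cont=26.9174 → 26.9174 [wait]  ⇒ S*(1)=66.7547
t_0: node(0,0) S=74.2500 payoff=34.9000 vs cont=34.9914 → 34.9914 [wait]  ⇒ S*(0)=-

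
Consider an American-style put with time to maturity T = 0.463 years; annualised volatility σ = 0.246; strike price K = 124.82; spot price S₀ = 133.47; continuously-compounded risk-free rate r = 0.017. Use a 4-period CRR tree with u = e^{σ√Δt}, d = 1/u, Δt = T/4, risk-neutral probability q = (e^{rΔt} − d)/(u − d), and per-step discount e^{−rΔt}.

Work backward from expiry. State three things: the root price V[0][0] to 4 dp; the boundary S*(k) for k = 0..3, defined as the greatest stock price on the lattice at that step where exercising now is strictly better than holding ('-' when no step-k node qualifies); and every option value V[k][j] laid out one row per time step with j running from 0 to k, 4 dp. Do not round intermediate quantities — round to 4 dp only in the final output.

Δt=0.11575, u=1.08730, d=0.91971, q=0.49084, disc=e^(-rΔt)=0.99803
k=4 terminal: V=max(K-S,0) → 29.3225 11.9216 0.0000 0.0000 0.0000
k=3: j=0 S=103.8341 intr=20.9859 cont=20.7406 V=20.9859[EX]; j=1 S=122.7540 intr=2.0660 cont=6.0580 V=6.0580[hold]; j=2 S=145.1215 intr=0.0000 cont=0.0000 V=0.0000[hold]; j=3 S=171.5645 intr=0.0000 cont=0.0000 V=0.0000[hold]  S*(3)=103.8341
k=2: j=0 S=112.8984 intr=11.9216 cont=13.6319 V=13.6319[hold]; j=1 S=133.4700 intr=0.0000 cont=3.0784 V=3.0784[hold]; j=2 S=157.7900 intr=0.0000 cont=0.0000 V=0.0000[hold]  S*(2)=-
k=1: j=0 S=122.7540 intr=2.0660 cont=8.4352 V=8.4352[hold]; j=1 S=145.1215 intr=0.0000 cont=1.5643 V=1.5643[hold]  S*(1)=-
k=0: j=0 S=133.4700 intr=0.0000 cont=5.0527 V=5.0527[hold]  S*(0)=-

price = 5.0527
boundary = - - - 103.8341
tree:
5.0527
8.4352 1.5643
13.6319 3.0784 0.0000
20.9859 6.0580 0.0000 0.0000
29.3225 11.9216 0.0000 0.0000 0.0000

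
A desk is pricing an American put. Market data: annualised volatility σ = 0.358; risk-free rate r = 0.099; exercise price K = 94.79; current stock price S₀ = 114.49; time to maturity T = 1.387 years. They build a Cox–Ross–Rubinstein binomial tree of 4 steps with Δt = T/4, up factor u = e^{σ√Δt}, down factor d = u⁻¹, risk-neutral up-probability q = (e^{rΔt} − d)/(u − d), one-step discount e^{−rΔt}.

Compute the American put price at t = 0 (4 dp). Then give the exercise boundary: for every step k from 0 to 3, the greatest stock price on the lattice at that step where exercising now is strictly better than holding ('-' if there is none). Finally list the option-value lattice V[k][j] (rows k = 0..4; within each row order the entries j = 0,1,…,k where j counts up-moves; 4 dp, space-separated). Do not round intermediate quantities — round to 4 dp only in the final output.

price = 6.0232
boundary = - - - 60.8284
tree:
6.0232
11.1742 1.8473
20.0115 4.0651 0.0000
33.9616 8.9458 0.0000 0.0000
45.5234 19.6865 0.0000 0.0000 0.0000

params: Δt=0.34675 u=1.23468 d=0.80993 q=0.52971 e^(-rΔt)=0.96625
t_4 payoffs: 45.5234 19.6865 0.0000 0.0000 0.0000
t_3: node(3,0) S=60.8284 payoff=33.9616 vs cont=30.7628 → 33.9616 [stop]  node(3,1) S=92.7286 payoff=2.0614 vs cont=8.9458 → 8.9458 [wait]  node(3,2) S=141.3583 payoff=0.0000 vs cont=0.0000 → 0.0000 [wait]  node(3,3) S=215.4907 payoff=0.0000 vs cont=0.0000 → 0.0000 [wait]  ⇒ S*(3)=60.8284
t_2: node(2,0) S=75.1035 payoff=19.6865 vs cont=20.0115 → 20.0115 [wait]  node(2,1) S=114.4900 payoff=0.0000 vs cont=4.0651 → 4.0651 [wait]  node(2,2) S=174.5319 payoff=0.0000 vs cont=0.0000 → 0.0000 [wait]  ⇒ S*(2)=-
t_1: node(1,0) S=92.7286 payoff=2.0614 vs cont=11.1742 → 11.1742 [wait]  node(1,1) S=141.3583 payoff=0.0000 vs cont=1.8473 → 1.8473 [wait]  ⇒ S*(1)=-
t_0: node(0,0) S=114.4900 payoff=0.0000 vs cont=6.0232 → 6.0232 [wait]  ⇒ S*(0)=-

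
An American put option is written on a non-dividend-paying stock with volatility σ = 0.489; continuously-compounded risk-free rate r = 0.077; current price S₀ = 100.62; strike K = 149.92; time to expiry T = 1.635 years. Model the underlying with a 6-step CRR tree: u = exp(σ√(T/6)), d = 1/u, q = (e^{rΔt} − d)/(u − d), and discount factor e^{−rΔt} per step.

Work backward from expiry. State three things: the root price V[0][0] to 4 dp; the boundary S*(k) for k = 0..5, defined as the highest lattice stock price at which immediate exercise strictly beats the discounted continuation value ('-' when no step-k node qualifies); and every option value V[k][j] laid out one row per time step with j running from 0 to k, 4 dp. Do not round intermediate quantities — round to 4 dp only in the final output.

price = 53.2916
boundary = - 77.9514 60.3898 77.9514 100.6200 77.9514
tree:
53.2916
71.9686 35.2297
89.5302 51.4314 19.0732
103.1354 71.9686 31.2524 6.5991
113.6754 89.5302 49.3000 12.9005 0.0000
121.8410 103.1354 71.9686 25.2189 0.0000 0.0000
128.1669 113.6754 89.5302 49.3000 0.0000 0.0000 0.0000

Δt=0.27250  u=1.29080  d=0.77471  q=0.47761  discount=0.97924
step 6 (expiry): payoffs max(K−S,0) = 128.1669 113.6754 89.5302 49.3000 0.0000 0.0000 0.0000
step 5: (k=5,j=0): S=28.0790, (K−S)⁺=121.8410, hold=118.7280 ⇒ V=121.8410 exercise | (k=5,j=1): S=46.7846, (K−S)⁺=103.1354, hold=100.0225 ⇒ V=103.1354 exercise | (k=5,j=2): S=77.9514, (K−S)⁺=71.9686, hold=68.8557 ⇒ V=71.9686 exercise | (k=5,j=3): S=129.8807, (K−S)⁺=20.0393, hold=25.2189 ⇒ V=25.2189 continue | (k=5,j=4): S=216.4041, (K−S)⁺=0.0000, hold=0.0000 ⇒ V=0.0000 continue | (k=5,j=5): S=360.5673, (K−S)⁺=0.0000, hold=0.0000 ⇒ V=0.0000 continue  boundary S*=77.9514
step 4: (k=4,j=0): S=36.2446, (K−S)⁺=113.6754, hold=110.5625 ⇒ V=113.6754 exercise | (k=4,j=1): S=60.3898, (K−S)⁺=89.5302, hold=86.4173 ⇒ V=89.5302 exercise | (k=4,j=2): S=100.6200, (K−S)⁺=49.3000, hold=48.6096 ⇒ V=49.3000 exercise | (k=4,j=3): S=167.6506, (K−S)⁺=0.0000, hold=12.9005 ⇒ V=12.9005 continue | (k=4,j=4): S=279.3353, (K−S)⁺=0.0000, hold=0.0000 ⇒ V=0.0000 continue  boundary S*=100.6200
step 3: (k=3,j=0): S=46.7846, (K−S)⁺=103.1354, hold=100.0225 ⇒ V=103.1354 exercise | (k=3,j=1): S=77.9514, (K−S)⁺=71.9686, hold=68.8557 ⇒ V=71.9686 exercise | (k=3,j=2): S=129.8807, (K−S)⁺=20.0393, hold=31.2524 ⇒ V=31.2524 continue | (k=3,j=3): S=216.4041, (K−S)⁺=0.0000, hold=6.5991 ⇒ V=6.5991 continue  boundary S*=77.9514
step 2: (k=2,j=0): S=60.3898, (K−S)⁺=89.5302, hold=86.4173 ⇒ V=89.5302 exercise | (k=2,j=1): S=100.6200, (K−S)⁺=49.3000, hold=51.4314 ⇒ V=51.4314 continue | (k=2,j=2): S=167.6506, (K−S)⁺=0.0000, hold=19.0732 ⇒ V=19.0732 continue  boundary S*=60.3898
step 1: (k=1,j=0): S=77.9514, (K−S)⁺=71.9686, hold=69.8525 ⇒ V=71.9686 exercise | (k=1,j=1): S=129.8807, (K−S)⁺=20.0393, hold=35.2297 ⇒ V=35.2297 continue  boundary S*=77.9514
step 0: (k=0,j=0): S=100.6200, (K−S)⁺=49.3000, hold=53.2916 ⇒ V=53.2916 continue  boundary S*=-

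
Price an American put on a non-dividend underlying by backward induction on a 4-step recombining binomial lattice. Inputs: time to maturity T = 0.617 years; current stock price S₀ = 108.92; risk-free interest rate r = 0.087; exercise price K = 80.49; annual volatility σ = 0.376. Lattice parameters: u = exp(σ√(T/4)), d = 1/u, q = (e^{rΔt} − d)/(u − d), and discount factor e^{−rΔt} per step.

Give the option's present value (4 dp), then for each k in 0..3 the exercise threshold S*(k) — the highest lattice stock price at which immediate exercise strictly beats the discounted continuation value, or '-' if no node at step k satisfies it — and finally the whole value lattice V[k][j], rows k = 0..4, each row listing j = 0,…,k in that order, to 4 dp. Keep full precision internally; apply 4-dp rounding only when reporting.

price = 1.2019
boundary = - - - 69.9370
tree:
1.2019
2.4795 0.0000
5.1153 0.0000 0.0000
10.5530 0.0000 0.0000 0.0000
20.1544 0.0000 0.0000 0.0000 0.0000

Δt=0.15425, u=1.15913, d=0.86271, q=0.50873, disc=e^(-rΔt)=0.98667
k=4 terminal: V=max(K-S,0) → 20.1544 0.0000 0.0000 0.0000 0.0000
k=3: j=0 S=69.9370 intr=10.5530 cont=9.7693 V=10.5530[EX]; j=1 S=93.9667 intr=0.0000 cont=0.0000 V=0.0000[hold]; j=2 S=126.2528 intr=0.0000 cont=0.0000 V=0.0000[hold]; j=3 S=169.6321 intr=0.0000 cont=0.0000 V=0.0000[hold]  S*(3)=69.9370
k=2: j=0 S=81.0664 intr=0.0000 cont=5.1153 V=5.1153[hold]; j=1 S=108.9200 intr=0.0000 cont=0.0000 V=0.0000[hold]; j=2 S=146.3439 intr=0.0000 cont=0.0000 V=0.0000[hold]  S*(2)=-
k=1: j=0 S=93.9667 intr=0.0000 cont=2.4795 V=2.4795[hold]; j=1 S=126.2528 intr=0.0000 cont=0.0000 V=0.0000[hold]  S*(1)=-
k=0: j=0 S=108.9200 intr=0.0000 cont=1.2019 V=1.2019[hold]  S*(0)=-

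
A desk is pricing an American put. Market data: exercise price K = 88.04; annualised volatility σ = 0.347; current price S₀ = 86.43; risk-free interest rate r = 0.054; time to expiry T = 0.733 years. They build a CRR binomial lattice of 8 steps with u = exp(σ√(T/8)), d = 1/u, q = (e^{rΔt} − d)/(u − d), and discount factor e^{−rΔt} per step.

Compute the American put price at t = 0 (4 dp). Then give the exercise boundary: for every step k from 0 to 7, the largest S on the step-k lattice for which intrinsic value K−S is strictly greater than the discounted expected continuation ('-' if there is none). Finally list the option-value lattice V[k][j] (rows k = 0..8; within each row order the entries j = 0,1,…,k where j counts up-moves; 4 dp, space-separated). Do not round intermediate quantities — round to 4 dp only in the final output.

Δt=0.09162  u=1.11075  d=0.90029  q=0.49733  discount=0.99506
step 8 (expiry): payoffs max(K−S,0) = 50.7379 42.0179 31.2595 17.9862 1.6100 0.0000 0.0000 0.0000 0.0000
step 7: (k=7,j=0): S=41.4333, (K−S)⁺=46.6067, hold=46.1721 ⇒ V=46.6067 exercise | (k=7,j=1): S=51.1190, (K−S)⁺=36.9210, hold=36.4864 ⇒ V=36.9210 exercise | (k=7,j=2): S=63.0689, (K−S)⁺=24.9711, hold=24.5366 ⇒ V=24.9711 exercise | (k=7,j=3): S=77.8123, (K−S)⁺=10.2277, hold=9.7932 ⇒ V=10.2277 exercise | (k=7,j=4): S=96.0021, (K−S)⁺=0.0000, hold=0.8053 ⇒ V=0.8053 continue | (k=7,j=5): S=118.4442, (K−S)⁺=0.0000, hold=0.0000 ⇒ V=0.0000 continue | (k=7,j=6): S=146.1324, (K−S)⁺=0.0000, hold=0.0000 ⇒ V=0.0000 continue | (k=7,j=7): S=180.2931, (K−S)⁺=0.0000, hold=0.0000 ⇒ V=0.0000 continue  boundary S*=77.8123
step 6: (k=6,j=0): S=46.0221, (K−S)⁺=42.0179, hold=41.5834 ⇒ V=42.0179 exercise | (k=6,j=1): S=56.7805, (K−S)⁺=31.2595, hold=30.8250 ⇒ V=31.2595 exercise | (k=6,j=2): S=70.0538, (K−S)⁺=17.9862, hold=17.5517 ⇒ V=17.9862 exercise | (k=6,j=3): S=86.4300, (K−S)⁺=1.6100, hold=5.5143 ⇒ V=5.5143 continue | (k=6,j=4): S=106.6344, (K−S)⁺=0.0000, hold=0.4028 ⇒ V=0.4028 continue | (k=6,j=5): S=131.5619, (K−S)⁺=0.0000, hold=0.0000 ⇒ V=0.0000 continue | (k=6,j=6): S=162.3165, (K−S)⁺=0.0000, hold=0.0000 ⇒ V=0.0000 continue  boundary S*=70.0538
step 5: (k=5,j=0): S=51.1190, (K−S)⁺=36.9210, hold=36.4864 ⇒ V=36.9210 exercise | (k=5,j=1): S=63.0689, (K−S)⁺=24.9711, hold=24.5366 ⇒ V=24.9711 exercise | (k=5,j=2): S=77.8123, (K−S)⁺=10.2277, hold=11.7253 ⇒ V=11.7253 continue | (k=5,j=3): S=96.0021, (K−S)⁺=0.0000, hold=2.9575 ⇒ V=2.9575 continue | (k=5,j=4): S=118.4442, (K−S)⁺=0.0000, hold=0.2015 ⇒ V=0.2015 continue | (k=5,j=5): S=146.1324, (K−S)⁺=0.0000, hold=0.0000 ⇒ V=0.0000 continue  boundary S*=63.0689
step 4: (k=4,j=0): S=56.7805, (K−S)⁺=31.2595, hold=30.8250 ⇒ V=31.2595 exercise | (k=4,j=1): S=70.0538, (K−S)⁺=17.9862, hold=18.2928 ⇒ V=18.2928 continue | (k=4,j=2): S=86.4300, (K−S)⁺=1.6100, hold=7.3285 ⇒ V=7.3285 continue | (k=4,j=3): S=106.6344, (K−S)⁺=0.0000, hold=1.5790 ⇒ V=1.5790 continue | (k=4,j=4): S=131.5619, (K−S)⁺=0.0000, hold=0.1008 ⇒ V=0.1008 continue  boundary S*=56.7805
step 3: (k=3,j=0): S=63.0689, (K−S)⁺=24.9711, hold=24.6883 ⇒ V=24.9711 exercise | (k=3,j=1): S=77.8123, (K−S)⁺=10.2277, hold=12.7765 ⇒ V=12.7765 continue | (k=3,j=2): S=96.0021, (K−S)⁺=0.0000, hold=4.4470 ⇒ V=4.4470 continue | (k=3,j=3): S=118.4442, (K−S)⁺=0.0000, hold=0.8397 ⇒ V=0.8397 continue  boundary S*=63.0689
step 2: (k=2,j=0): S=70.0538, (K−S)⁺=17.9862, hold=18.8130 ⇒ V=18.8130 continue | (k=2,j=1): S=86.4300, (K−S)⁺=1.6100, hold=8.5914 ⇒ V=8.5914 continue | (k=2,j=2): S=106.6344, (K−S)⁺=0.0000, hold=2.6399 ⇒ V=2.6399 continue  boundary S*=-
step 1: (k=1,j=0): S=77.8123, (K−S)⁺=10.2277, hold=13.6617 ⇒ V=13.6617 continue | (k=1,j=1): S=96.0021, (K−S)⁺=0.0000, hold=5.6037 ⇒ V=5.6037 continue  boundary S*=-
step 0: (k=0,j=0): S=86.4300, (K−S)⁺=1.6100, hold=9.6065 ⇒ V=9.6065 continue  boundary S*=-

price = 9.6065
boundary = - - - 63.0689 56.7805 63.0689 70.0538 77.8123
tree:
9.6065
13.6617 5.6037
18.8130 8.5914 2.6399
24.9711 12.7765 4.4470 0.8397
31.2595 18.2928 7.3285 1.5790 0.1008
36.9210 24.9711 11.7253 2.9575 0.2015 0.0000
42.0179 31.2595 17.9862 5.5143 0.4028 0.0000 0.0000
46.6067 36.9210 24.9711 10.2277 0.8053 0.0000 0.0000 0.0000
50.7379 42.0179 31.2595 17.9862 1.6100 0.0000 0.0000 0.0000 0.0000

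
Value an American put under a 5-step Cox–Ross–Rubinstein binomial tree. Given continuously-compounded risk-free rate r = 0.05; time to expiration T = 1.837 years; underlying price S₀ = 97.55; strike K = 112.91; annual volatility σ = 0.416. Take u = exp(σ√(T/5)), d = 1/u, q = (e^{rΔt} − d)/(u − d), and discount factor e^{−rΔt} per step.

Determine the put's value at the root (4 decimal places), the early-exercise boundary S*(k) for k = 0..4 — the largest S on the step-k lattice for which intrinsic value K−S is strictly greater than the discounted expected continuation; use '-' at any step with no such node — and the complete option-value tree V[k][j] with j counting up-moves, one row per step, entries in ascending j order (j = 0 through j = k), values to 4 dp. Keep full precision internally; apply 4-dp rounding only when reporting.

Δt=0.36740  u=1.28679  d=0.77713  q=0.47367  discount=0.98180
step 5 (expiry): payoffs max(K−S,0) = 85.2606 67.1272 37.1013 0.0000 0.0000 0.0000
step 4: (k=4,j=0): S=35.5790, (K−S)⁺=77.3310, hold=75.2758 ⇒ V=77.3310 exercise | (k=4,j=1): S=58.9129, (K−S)⁺=53.9971, hold=51.9419 ⇒ V=53.9971 exercise | (k=4,j=2): S=97.5500, (K−S)⁺=15.3600, hold=19.1721 ⇒ V=19.1721 continue | (k=4,j=3): S=161.5266, (K−S)⁺=0.0000, hold=0.0000 ⇒ V=0.0000 continue | (k=4,j=4): S=267.4611, (K−S)⁺=0.0000, hold=0.0000 ⇒ V=0.0000 continue  boundary S*=58.9129
step 3: (k=3,j=0): S=45.7828, (K−S)⁺=67.1272, hold=65.0720 ⇒ V=67.1272 exercise | (k=3,j=1): S=75.8087, (K−S)⁺=37.1013, hold=36.8189 ⇒ V=37.1013 exercise | (k=3,j=2): S=125.5266, (K−S)⁺=0.0000, hold=9.9072 ⇒ V=9.9072 continue | (k=3,j=3): S=207.8511, (K−S)⁺=0.0000, hold=0.0000 ⇒ V=0.0000 continue  boundary S*=75.8087
step 2: (k=2,j=0): S=58.9129, (K−S)⁺=53.9971, hold=51.9419 ⇒ V=53.9971 exercise | (k=2,j=1): S=97.5500, (K−S)⁺=15.3600, hold=23.7794 ⇒ V=23.7794 continue | (k=2,j=2): S=161.5266, (K−S)⁺=0.0000, hold=5.1195 ⇒ V=5.1195 continue  boundary S*=58.9129
step 1: (k=1,j=0): S=75.8087, (K−S)⁺=37.1013, hold=38.9615 ⇒ V=38.9615 continue | (k=1,j=1): S=125.5266, (K−S)⁺=0.0000, hold=14.6688 ⇒ V=14.6688 continue  boundary S*=-
step 0: (k=0,j=0): S=97.5500, (K−S)⁺=15.3600, hold=26.9551 ⇒ V=26.9551 continue  boundary S*=-

price = 26.9551
boundary = - - 58.9129 75.8087 58.9129
tree:
26.9551
38.9615 14.6688
53.9971 23.7794 5.1195
67.1272 37.1013 9.9072 0.0000
77.3310 53.9971 19.1721 0.0000 0.0000
85.2606 67.1272 37.1013 0.0000 0.0000 0.0000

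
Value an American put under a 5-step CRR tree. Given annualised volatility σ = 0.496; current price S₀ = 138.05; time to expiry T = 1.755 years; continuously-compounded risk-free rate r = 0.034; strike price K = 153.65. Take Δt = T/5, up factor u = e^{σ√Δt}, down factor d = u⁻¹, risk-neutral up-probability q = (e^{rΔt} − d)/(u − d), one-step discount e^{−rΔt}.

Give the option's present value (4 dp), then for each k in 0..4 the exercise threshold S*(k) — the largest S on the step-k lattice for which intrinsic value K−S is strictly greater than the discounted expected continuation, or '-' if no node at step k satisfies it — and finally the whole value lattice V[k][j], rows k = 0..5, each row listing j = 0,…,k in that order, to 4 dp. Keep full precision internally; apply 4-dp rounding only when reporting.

Δt=0.35100  u=1.34159  d=0.74538  q=0.44720  discount=0.98814
step 5 (expiry): payoffs max(K−S,0) = 121.8860 96.4790 50.7498 0.0000 0.0000 0.0000
step 4: (k=4,j=0): S=42.6143, (K−S)⁺=111.0357, hold=109.2129 ⇒ V=111.0357 exercise | (k=4,j=1): S=76.7001, (K−S)⁺=76.9499, hold=75.1271 ⇒ V=76.9499 exercise | (k=4,j=2): S=138.0500, (K−S)⁺=15.6000, hold=27.7219 ⇒ V=27.7219 continue | (k=4,j=3): S=248.4717, (K−S)⁺=0.0000, hold=0.0000 ⇒ V=0.0000 continue | (k=4,j=4): S=447.2160, (K−S)⁺=0.0000, hold=0.0000 ⇒ V=0.0000 continue  boundary S*=76.7001
step 3: (k=3,j=0): S=57.1710, (K−S)⁺=96.4790, hold=94.6563 ⇒ V=96.4790 exercise | (k=3,j=1): S=102.9002, (K−S)⁺=50.7498, hold=54.2836 ⇒ V=54.2836 continue | (k=3,j=2): S=185.2067, (K−S)⁺=0.0000, hold=15.1429 ⇒ V=15.1429 continue | (k=3,j=3): S=333.3474, (K−S)⁺=0.0000, hold=0.0000 ⇒ V=0.0000 continue  boundary S*=57.1710
step 2: (k=2,j=0): S=76.7001, (K−S)⁺=76.9499, hold=76.6887 ⇒ V=76.9499 exercise | (k=2,j=1): S=138.0500, (K−S)⁺=15.6000, hold=36.3437 ⇒ V=36.3437 continue | (k=2,j=2): S=248.4717, (K−S)⁺=0.0000, hold=8.2718 ⇒ V=8.2718 continue  boundary S*=76.7001
step 1: (k=1,j=0): S=102.9002, (K−S)⁺=50.7498, hold=58.0935 ⇒ V=58.0935 continue | (k=1,j=1): S=185.2067, (K−S)⁺=0.0000, hold=23.5078 ⇒ V=23.5078 continue  boundary S*=-
step 0: (k=0,j=0): S=138.0500, (K−S)⁺=15.6000, hold=42.1212 ⇒ V=42.1212 continue  boundary S*=-

price = 42.1212
boundary = - - 76.7001 57.1710 76.7001
tree:
42.1212
58.0935 23.5078
76.9499 36.3437 8.2718
96.4790 54.2836 15.1429 0.0000
111.0357 76.9499 27.7219 0.0000 0.0000
121.8860 96.4790 50.7498 0.0000 0.0000 0.0000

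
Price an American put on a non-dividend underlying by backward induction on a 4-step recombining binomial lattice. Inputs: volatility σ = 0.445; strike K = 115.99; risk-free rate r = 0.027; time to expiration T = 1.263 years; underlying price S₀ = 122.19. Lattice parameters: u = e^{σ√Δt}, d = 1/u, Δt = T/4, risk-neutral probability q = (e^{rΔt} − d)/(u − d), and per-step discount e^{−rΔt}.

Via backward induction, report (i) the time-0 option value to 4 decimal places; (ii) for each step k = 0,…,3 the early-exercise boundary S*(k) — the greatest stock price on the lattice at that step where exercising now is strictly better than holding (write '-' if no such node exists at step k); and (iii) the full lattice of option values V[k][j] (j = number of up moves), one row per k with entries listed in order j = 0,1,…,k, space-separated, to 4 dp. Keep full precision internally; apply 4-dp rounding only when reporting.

Δt=0.31575, u=1.28409, d=0.77876, q=0.45475, disc=e^(-rΔt)=0.99151
k=4 terminal: V=max(K-S,0) → 71.0483 41.8858 0.0000 0.0000 0.0000
k=3: j=0 S=57.7093 intr=58.2807 cont=57.2960 V=58.2807[EX]; j=1 S=95.1566 intr=20.8334 cont=22.6442 V=22.6442[hold]; j=2 S=156.9033 intr=0.0000 cont=0.0000 V=0.0000[hold]; j=3 S=258.7172 intr=0.0000 cont=0.0000 V=0.0000[hold]  S*(3)=57.7093
k=2: j=0 S=74.1042 intr=41.8858 cont=41.7177 V=41.8858[EX]; j=1 S=122.1900 intr=0.0000 cont=12.2419 V=12.2419[hold]; j=2 S=201.4785 intr=0.0000 cont=0.0000 V=0.0000[hold]  S*(2)=74.1042
k=1: j=0 S=95.1566 intr=20.8334 cont=28.1640 V=28.1640[hold]; j=1 S=156.9033 intr=0.0000 cont=6.6182 V=6.6182[hold]  S*(1)=-
k=0: j=0 S=122.1900 intr=0.0000 cont=18.2101 V=18.2101[hold]  S*(0)=-

price = 18.2101
boundary = - - 74.1042 57.7093
tree:
18.2101
28.1640 6.6182
41.8858 12.2419 0.0000
58.2807 22.6442 0.0000 0.0000
71.0483 41.8858 0.0000 0.0000 0.0000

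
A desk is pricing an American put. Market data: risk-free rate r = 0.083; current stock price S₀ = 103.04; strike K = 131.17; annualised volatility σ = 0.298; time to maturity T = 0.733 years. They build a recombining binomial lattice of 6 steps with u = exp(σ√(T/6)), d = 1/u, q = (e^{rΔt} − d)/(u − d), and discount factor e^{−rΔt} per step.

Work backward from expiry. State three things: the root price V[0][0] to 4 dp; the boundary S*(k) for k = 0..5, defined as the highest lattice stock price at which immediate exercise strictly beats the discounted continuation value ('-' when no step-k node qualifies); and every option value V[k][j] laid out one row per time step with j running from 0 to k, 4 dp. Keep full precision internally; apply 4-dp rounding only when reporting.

Δt=0.12217  u=1.10978  d=0.90108  q=0.52282  discount=0.98991
step 6 (expiry): payoffs max(K−S,0) = 76.0138 63.2395 47.5066 28.1300 4.2657 0.0000 0.0000
step 5: (k=5,j=0): S=61.2110, (K−S)⁺=69.9590, hold=68.6357 ⇒ V=69.9590 exercise | (k=5,j=1): S=75.3876, (K−S)⁺=55.7824, hold=54.4590 ⇒ V=55.7824 exercise | (k=5,j=2): S=92.8476, (K−S)⁺=38.3224, hold=36.9991 ⇒ V=38.3224 exercise | (k=5,j=3): S=114.3513, (K−S)⁺=16.8187, hold=15.4954 ⇒ V=16.8187 exercise | (k=5,j=4): S=140.8353, (K−S)⁺=0.0000, hold=2.0150 ⇒ V=2.0150 continue | (k=5,j=5): S=173.4531, (K−S)⁺=0.0000, hold=0.0000 ⇒ V=0.0000 continue  boundary S*=114.3513
step 4: (k=4,j=0): S=67.9305, (K−S)⁺=63.2395, hold=61.9162 ⇒ V=63.2395 exercise | (k=4,j=1): S=83.6634, (K−S)⁺=47.5066, hold=46.1833 ⇒ V=47.5066 exercise | (k=4,j=2): S=103.0400, (K−S)⁺=28.1300, hold=26.8067 ⇒ V=28.1300 exercise | (k=4,j=3): S=126.9043, (K−S)⁺=4.2657, hold=8.9874 ⇒ V=8.9874 continue | (k=4,j=4): S=156.2956, (K−S)⁺=0.0000, hold=0.9518 ⇒ V=0.9518 continue  boundary S*=103.0400
step 3: (k=3,j=0): S=75.3876, (K−S)⁺=55.7824, hold=54.4590 ⇒ V=55.7824 exercise | (k=3,j=1): S=92.8476, (K−S)⁺=38.3224, hold=36.9991 ⇒ V=38.3224 exercise | (k=3,j=2): S=114.3513, (K−S)⁺=16.8187, hold=17.9391 ⇒ V=17.9391 continue | (k=3,j=3): S=140.8353, (K−S)⁺=0.0000, hold=4.7380 ⇒ V=4.7380 continue  boundary S*=92.8476
step 2: (k=2,j=0): S=83.6634, (K−S)⁺=47.5066, hold=46.1833 ⇒ V=47.5066 exercise | (k=2,j=1): S=103.0400, (K−S)⁺=28.1300, hold=27.3865 ⇒ V=28.1300 exercise | (k=2,j=2): S=126.9043, (K−S)⁺=4.2657, hold=10.9260 ⇒ V=10.9260 continue  boundary S*=103.0400
step 1: (k=1,j=0): S=92.8476, (K−S)⁺=38.3224, hold=36.9991 ⇒ V=38.3224 exercise | (k=1,j=1): S=114.3513, (K−S)⁺=16.8187, hold=18.9424 ⇒ V=18.9424 continue  boundary S*=92.8476
step 0: (k=0,j=0): S=103.0400, (K−S)⁺=28.1300, hold=27.9058 ⇒ V=28.1300 exercise  boundary S*=103.0400

price = 28.1300
boundary = 103.0400 92.8476 103.0400 92.8476 103.0400 114.3513
tree:
28.1300
38.3224 18.9424
47.5066 28.1300 10.9260
55.7824 38.3224 17.9391 4.7380
63.2395 47.5066 28.1300 8.9874 0.9518
69.9590 55.7824 38.3224 16.8187 2.0150 0.0000
76.0138 63.2395 47.5066 28.1300 4.2657 0.0000 0.0000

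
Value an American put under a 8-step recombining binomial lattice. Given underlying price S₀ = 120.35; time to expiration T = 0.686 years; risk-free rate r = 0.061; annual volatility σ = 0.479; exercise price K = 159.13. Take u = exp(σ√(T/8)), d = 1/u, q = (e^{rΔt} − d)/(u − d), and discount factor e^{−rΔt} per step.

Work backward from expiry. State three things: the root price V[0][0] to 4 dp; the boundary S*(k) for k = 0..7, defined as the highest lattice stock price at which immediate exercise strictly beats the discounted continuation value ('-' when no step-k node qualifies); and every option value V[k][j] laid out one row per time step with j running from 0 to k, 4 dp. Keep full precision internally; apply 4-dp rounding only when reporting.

Δt=0.08575, u=1.15058, d=0.86913, q=0.48362, disc=e^(-rΔt)=0.99478
k=8 terminal: V=max(K-S,0) → 119.9457 107.2565 90.4581 68.2198 38.7800 0.0000 0.0000 0.0000 0.0000
k=7: j=0 S=45.0846 intr=114.0454 cont=113.2152 V=114.0454[EX]; j=1 S=59.6846 intr=99.4454 cont=98.6152 V=99.4454[EX]; j=2 S=79.0125 intr=80.1175 cont=79.2873 V=80.1175[EX]; j=3 S=104.5994 intr=54.5306 cont=53.7004 V=54.5306[EX]; j=4 S=138.4723 intr=20.6577 cont=19.9206 V=20.6577[EX]; j=5 S=183.3143 intr=0.0000 cont=0.0000 V=0.0000[hold]; j=6 S=242.6777 intr=0.0000 cont=0.0000 V=0.0000[hold]; j=7 S=321.2651 intr=0.0000 cont=0.0000 V=0.0000[hold]  S*(7)=138.4723
k=6: j=0 S=51.8735 intr=107.2565 cont=106.4263 V=107.2565[EX]; j=1 S=68.6719 intr=90.4581 cont=89.6279 V=90.4581[EX]; j=2 S=90.9102 intr=68.2198 cont=67.3896 V=68.2198[EX]; j=3 S=120.3500 intr=38.7800 cont=37.9498 V=38.7800[EX]; j=4 S=159.3234 intr=0.0000 cont=10.6115 V=10.6115[hold]; j=5 S=210.9178 intr=0.0000 cont=0.0000 V=0.0000[hold]; j=6 S=279.2201 intr=0.0000 cont=0.0000 V=0.0000[hold]  S*(6)=120.3500
k=5: j=0 S=59.6846 intr=99.4454 cont=98.6152 V=99.4454[EX]; j=1 S=79.0125 intr=80.1175 cont=79.2873 V=80.1175[EX]; j=2 S=104.5994 intr=54.5306 cont=53.7004 V=54.5306[EX]; j=3 S=138.4723 intr=20.6577 cont=25.0258 V=25.0258[hold]; j=4 S=183.3143 intr=0.0000 cont=5.4509 V=5.4509[hold]; j=5 S=242.6777 intr=0.0000 cont=0.0000 V=0.0000[hold]  S*(5)=104.5994
k=4: j=0 S=68.6719 intr=90.4581 cont=89.6279 V=90.4581[EX]; j=1 S=90.9102 intr=68.2198 cont=67.3896 V=68.2198[EX]; j=2 S=120.3500 intr=38.7800 cont=40.0513 V=40.0513[hold]; j=3 S=159.3234 intr=0.0000 cont=15.4777 V=15.4777[hold]; j=4 S=210.9178 intr=0.0000 cont=2.8000 V=2.8000[hold]  S*(4)=90.9102
k=3: j=0 S=79.0125 intr=80.1175 cont=79.2873 V=80.1175[EX]; j=1 S=104.5994 intr=54.5306 cont=54.3120 V=54.5306[EX]; j=2 S=138.4723 intr=20.6577 cont=28.0200 V=28.0200[hold]; j=3 S=183.3143 intr=0.0000 cont=9.2977 V=9.2977[hold]  S*(3)=104.5994
k=2: j=0 S=90.9102 intr=68.2198 cont=67.3896 V=68.2198[EX]; j=1 S=120.3500 intr=38.7800 cont=41.4918 V=41.4918[hold]; j=2 S=159.3234 intr=0.0000 cont=18.8665 V=18.8665[hold]  S*(2)=90.9102
k=1: j=0 S=104.5994 intr=54.5306 cont=55.0050 V=55.0050[hold]; j=1 S=138.4723 intr=20.6577 cont=30.3903 V=30.3903[hold]  S*(1)=-
k=0: j=0 S=120.3500 intr=38.7800 cont=42.8759 V=42.8759[hold]  S*(0)=-

price = 42.8759
boundary = - - 90.9102 104.5994 90.9102 104.5994 120.3500 138.4723
tree:
42.8759
55.0050 30.3903
68.2198 41.4918 18.8665
80.1175 54.5306 28.0200 9.2977
90.4581 68.2198 40.0513 15.4777 2.8000
99.4454 80.1175 54.5306 25.0258 5.4509 0.0000
107.2565 90.4581 68.2198 38.7800 10.6115 0.0000 0.0000
114.0454 99.4454 80.1175 54.5306 20.6577 0.0000 0.0000 0.0000
119.9457 107.2565 90.4581 68.2198 38.7800 0.0000 0.0000 0.0000 0.0000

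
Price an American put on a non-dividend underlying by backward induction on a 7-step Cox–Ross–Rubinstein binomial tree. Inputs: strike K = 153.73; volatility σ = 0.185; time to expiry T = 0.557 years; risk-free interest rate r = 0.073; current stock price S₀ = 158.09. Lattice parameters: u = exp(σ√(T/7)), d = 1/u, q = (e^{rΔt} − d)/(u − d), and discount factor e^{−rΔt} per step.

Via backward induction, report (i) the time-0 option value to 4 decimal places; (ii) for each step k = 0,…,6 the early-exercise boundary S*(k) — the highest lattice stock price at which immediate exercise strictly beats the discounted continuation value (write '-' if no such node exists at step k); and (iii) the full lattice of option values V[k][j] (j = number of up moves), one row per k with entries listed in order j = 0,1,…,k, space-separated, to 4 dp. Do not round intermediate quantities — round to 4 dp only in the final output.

Δt=0.07957, u=1.05357, d=0.94915, q=0.54275, disc=e^(-rΔt)=0.99421
k=7 terminal: V=max(K-S,0) → 44.0172 31.9475 18.5499 3.6784 0.0000 0.0000 0.0000 0.0000
k=6: j=0 S=115.5902 intr=38.1398 cont=37.2494 V=38.1398[EX]; j=1 S=128.3065 intr=25.4235 cont=24.5331 V=25.4235[EX]; j=2 S=142.4218 intr=11.3082 cont=10.4178 V=11.3082[EX]; j=3 S=158.0900 intr=0.0000 cont=1.6722 V=1.6722[hold]; j=4 S=175.4818 intr=0.0000 cont=0.0000 V=0.0000[hold]; j=5 S=194.7870 intr=0.0000 cont=0.0000 V=0.0000[hold]; j=6 S=216.2160 intr=0.0000 cont=0.0000 V=0.0000[hold]  S*(6)=142.4218
k=5: j=0 S=121.7825 intr=31.9475 cont=31.0571 V=31.9475[EX]; j=1 S=135.1801 intr=18.5499 cont=17.6595 V=18.5499[EX]; j=2 S=150.0516 intr=3.6784 cont=6.0431 V=6.0431[hold]; j=3 S=166.5591 intr=0.0000 cont=0.7602 V=0.7602[hold]; j=4 S=184.8826 intr=0.0000 cont=0.0000 V=0.0000[hold]; j=5 S=205.2220 intr=0.0000 cont=0.0000 V=0.0000[hold]  S*(5)=135.1801
k=4: j=0 S=128.3065 intr=25.4235 cont=24.5331 V=25.4235[EX]; j=1 S=142.4218 intr=11.3082 cont=11.6937 V=11.6937[hold]; j=2 S=158.0900 intr=0.0000 cont=3.1574 V=3.1574[hold]; j=3 S=175.4818 intr=0.0000 cont=0.3456 V=0.3456[hold]; j=4 S=194.7870 intr=0.0000 cont=0.0000 V=0.0000[hold]  S*(4)=128.3065
k=3: j=0 S=135.1801 intr=18.5499 cont=17.8676 V=18.5499[EX]; j=1 S=150.0516 intr=3.6784 cont=7.0198 V=7.0198[hold]; j=2 S=166.5591 intr=0.0000 cont=1.6219 V=1.6219[hold]; j=3 S=184.8826 intr=0.0000 cont=0.1571 V=0.1571[hold]  S*(3)=135.1801
k=2: j=0 S=142.4218 intr=11.3082 cont=12.2208 V=12.2208[hold]; j=1 S=158.0900 intr=0.0000 cont=4.0664 V=4.0664[hold]; j=2 S=175.4818 intr=0.0000 cont=0.8221 V=0.8221[hold]  S*(2)=-
k=1: j=0 S=150.0516 intr=3.6784 cont=7.7498 V=7.7498[hold]; j=1 S=166.5591 intr=0.0000 cont=2.2922 V=2.2922[hold]  S*(1)=-
k=0: j=0 S=158.0900 intr=0.0000 cont=4.7600 V=4.7600[hold]  S*(0)=-

price = 4.7600
boundary = - - - 135.1801 128.3065 135.1801 142.4218
tree:
4.7600
7.7498 2.2922
12.2208 4.0664 0.8221
18.5499 7.0198 1.6219 0.1571
25.4235 11.6937 3.1574 0.3456 0.0000
31.9475 18.5499 6.0431 0.7602 0.0000 0.0000
38.1398 25.4235 11.3082 1.6722 0.0000 0.0000 0.0000
44.0172 31.9475 18.5499 3.6784 0.0000 0.0000 0.0000 0.0000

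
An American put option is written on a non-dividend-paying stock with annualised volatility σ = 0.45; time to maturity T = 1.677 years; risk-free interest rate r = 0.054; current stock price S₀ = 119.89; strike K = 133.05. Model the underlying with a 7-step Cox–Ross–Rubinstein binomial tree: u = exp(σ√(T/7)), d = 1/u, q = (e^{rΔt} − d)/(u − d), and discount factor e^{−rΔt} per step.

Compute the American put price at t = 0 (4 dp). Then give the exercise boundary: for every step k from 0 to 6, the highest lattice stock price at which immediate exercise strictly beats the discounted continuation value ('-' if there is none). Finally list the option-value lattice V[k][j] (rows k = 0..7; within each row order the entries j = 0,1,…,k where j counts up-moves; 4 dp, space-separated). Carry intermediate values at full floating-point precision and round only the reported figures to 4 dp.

Δt=0.23957, u=1.24640, d=0.80231, q=0.47448, disc=e^(-rΔt)=0.98715
k=7 terminal: V=max(K-S,0) → 107.3941 93.1934 71.1325 36.8608 0.0000 0.0000 0.0000 0.0000
k=6: j=0 S=31.9775 intr=101.0725 cont=99.3624 V=101.0725[EX]; j=1 S=49.6772 intr=83.3728 cont=81.6626 V=83.3728[EX]; j=2 S=77.1738 intr=55.8762 cont=54.1660 V=55.8762[EX]; j=3 S=119.8900 intr=13.1600 cont=19.1222 V=19.1222[hold]; j=4 S=186.2498 intr=0.0000 cont=0.0000 V=0.0000[hold]; j=5 S=289.3402 intr=0.0000 cont=0.0000 V=0.0000[hold]; j=6 S=449.4918 intr=0.0000 cont=0.0000 V=0.0000[hold]  S*(6)=77.1738
k=5: j=0 S=39.8566 intr=93.1934 cont=91.4832 V=93.1934[EX]; j=1 S=61.9175 intr=71.1325 cont=69.4223 V=71.1325[EX]; j=2 S=96.1892 intr=36.8608 cont=37.9431 V=37.9431[hold]; j=3 S=149.4306 intr=0.0000 cont=9.9199 V=9.9199[hold]; j=4 S=232.1413 intr=0.0000 cont=0.0000 V=0.0000[hold]; j=5 S=360.6329 intr=0.0000 cont=0.0000 V=0.0000[hold]  S*(5)=61.9175
k=4: j=0 S=49.6772 intr=83.3728 cont=81.6626 V=83.3728[EX]; j=1 S=77.1738 intr=55.8762 cont=54.6730 V=55.8762[EX]; j=2 S=119.8900 intr=13.1600 cont=24.3300 V=24.3300[hold]; j=3 S=186.2498 intr=0.0000 cont=5.1461 V=5.1461[hold]; j=4 S=289.3402 intr=0.0000 cont=0.0000 V=0.0000[hold]  S*(4)=77.1738
k=3: j=0 S=61.9175 intr=71.1325 cont=69.4223 V=71.1325[EX]; j=1 S=96.1892 intr=36.8608 cont=40.3824 V=40.3824[hold]; j=2 S=149.4306 intr=0.0000 cont=15.0319 V=15.0319[hold]; j=3 S=232.1413 intr=0.0000 cont=2.6696 V=2.6696[hold]  S*(3)=61.9175
k=2: j=0 S=77.1738 intr=55.8762 cont=55.8155 V=55.8762[EX]; j=1 S=119.8900 intr=13.1600 cont=27.9897 V=27.9897[hold]; j=2 S=186.2498 intr=0.0000 cont=9.0485 V=9.0485[hold]  S*(2)=77.1738
k=1: j=0 S=96.1892 intr=36.8608 cont=42.0965 V=42.0965[hold]; j=1 S=149.4306 intr=0.0000 cont=18.7583 V=18.7583[hold]  S*(1)=-
k=0: j=0 S=119.8900 intr=13.1600 cont=30.6243 V=30.6243[hold]  S*(0)=-

price = 30.6243
boundary = - - 77.1738 61.9175 77.1738 61.9175 77.1738
tree:
30.6243
42.0965 18.7583
55.8762 27.9897 9.0485
71.1325 40.3824 15.0319 2.6696
83.3728 55.8762 24.3300 5.1461 0.0000
93.1934 71.1325 37.9431 9.9199 0.0000 0.0000
101.0725 83.3728 55.8762 19.1222 0.0000 0.0000 0.0000
107.3941 93.1934 71.1325 36.8608 0.0000 0.0000 0.0000 0.0000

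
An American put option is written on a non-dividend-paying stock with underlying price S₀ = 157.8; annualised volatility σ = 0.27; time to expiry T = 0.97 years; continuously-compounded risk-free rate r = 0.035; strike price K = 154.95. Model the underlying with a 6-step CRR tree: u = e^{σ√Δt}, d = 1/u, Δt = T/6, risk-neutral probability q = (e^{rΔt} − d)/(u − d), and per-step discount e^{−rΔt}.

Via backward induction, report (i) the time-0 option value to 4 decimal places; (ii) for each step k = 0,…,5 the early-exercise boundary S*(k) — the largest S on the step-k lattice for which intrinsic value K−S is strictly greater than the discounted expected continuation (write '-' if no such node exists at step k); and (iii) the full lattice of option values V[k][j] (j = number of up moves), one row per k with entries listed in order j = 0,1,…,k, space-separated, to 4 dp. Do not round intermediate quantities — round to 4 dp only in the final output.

price = 12.7586
boundary = - - - 113.9370 127.0024 113.9370
tree:
12.7586
19.6153 6.0187
29.0487 10.3661 1.7218
41.0130 17.3653 3.4559 0.0000
52.7344 27.9476 6.9368 0.0000 0.0000
63.2499 41.0130 13.9236 0.0000 0.0000 0.0000
72.6837 52.7344 27.9476 0.0000 0.0000 0.0000 0.0000

Δt=0.16167, u=1.11467, d=0.89712, q=0.49897, disc=e^(-rΔt)=0.99436
k=6 terminal: V=max(K-S,0) → 72.6837 52.7344 27.9476 0.0000 0.0000 0.0000 0.0000
k=5: j=0 S=91.7001 intr=63.2499 cont=62.3756 V=63.2499[EX]; j=1 S=113.9370 intr=41.0130 cont=40.1388 V=41.0130[EX]; j=2 S=141.5662 intr=13.3838 cont=13.9236 V=13.9236[hold]; j=3 S=175.8954 intr=0.0000 cont=0.0000 V=0.0000[hold]; j=4 S=218.5493 intr=0.0000 cont=0.0000 V=0.0000[hold]; j=5 S=271.5466 intr=0.0000 cont=0.0000 V=0.0000[hold]  S*(5)=113.9370
k=4: j=0 S=102.2156 intr=52.7344 cont=51.8601 V=52.7344[EX]; j=1 S=127.0024 intr=27.9476 cont=27.3411 V=27.9476[EX]; j=2 S=157.8000 intr=0.0000 cont=6.9368 V=6.9368[hold]; j=3 S=196.0658 intr=0.0000 cont=0.0000 V=0.0000[hold]; j=4 S=243.6110 intr=0.0000 cont=0.0000 V=0.0000[hold]  S*(4)=127.0024
k=3: j=0 S=113.9370 intr=41.0130 cont=40.1388 V=41.0130[EX]; j=1 S=141.5662 intr=13.3838 cont=17.3653 V=17.3653[hold]; j=2 S=175.8954 intr=0.0000 cont=3.4559 V=3.4559[hold]; j=3 S=218.5493 intr=0.0000 cont=0.0000 V=0.0000[hold]  S*(3)=113.9370
k=2: j=0 S=127.0024 intr=27.9476 cont=29.0487 V=29.0487[hold]; j=1 S=157.8000 intr=0.0000 cont=10.3661 V=10.3661[hold]; j=2 S=196.0658 intr=0.0000 cont=1.7218 V=1.7218[hold]  S*(2)=-
k=1: j=0 S=141.5662 intr=13.3838 cont=19.6153 V=19.6153[hold]; j=1 S=175.8954 intr=0.0000 cont=6.0187 V=6.0187[hold]  S*(1)=-
k=0: j=0 S=157.8000 intr=0.0000 cont=12.7586 V=12.7586[hold]  S*(0)=-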